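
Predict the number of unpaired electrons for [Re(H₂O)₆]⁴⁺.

Ligand charges: water is neutral. With an overall charge of +4 the rhenium centre must be in the +4 oxidation state.
Group 7 minus oxidation state 4 gives a d³ configuration.
In an octahedral field the d³ configuration is t₂g³e_g⁰ (only one arrangement possible), giving 3 unpaired electrons.

3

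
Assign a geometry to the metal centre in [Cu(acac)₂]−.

tetrahedral

Ligand charges: each acetylacetonate is −1. With an overall charge of −1 the copper centre must be in the +1 oxidation state.
Copper is a group-11 element; Cu(I) is therefore d¹⁰.
Counting donor atoms: 2×acetylacetonate (bidentate) → 4 donors. Coordination number = 4.
A d¹⁰ ion has no crystal-field stabilisation preference between square planar and tetrahedral, so four ligands adopt the sterically favoured tetrahedral geometry.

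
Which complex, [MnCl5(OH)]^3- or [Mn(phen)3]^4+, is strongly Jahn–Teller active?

[MnCl5(OH)]^3-

[MnCl5(OH)]^3-: Summing ligand charges against the −3 overall charge gives an oxidation state of +3 for manganese. Manganese is a group-7 element; Mn(III) is therefore d⁴. Chloride and hydroxide are weak-field ligands for a first-row metal, so the complex is high-spin. The t₂g³e_g¹ (high-spin) configuration has an unevenly filled e_g set; the Jahn–Teller theorem predicts a tetragonal distortion (typically axial elongation) to lift the degeneracy.
[Mn(phen)3]^4+: 1,10-phenanthroline is neutral; balancing the +4 overall charge requires Mn(IV). Manganese is a group-7 element; Mn(IV) is therefore d³. The d³ configuration leaves the e_g set evenly filled (or empty) — no strong Jahn–Teller driving force.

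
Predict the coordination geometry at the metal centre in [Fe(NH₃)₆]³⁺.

Ammonia is neutral; balancing the +3 overall charge requires Fe(III).
Group 8 minus oxidation state 3 gives a d⁵ configuration.
Coordination number: 6.
Six donors around a single metal centre give an octahedral coordination sphere.

octahedral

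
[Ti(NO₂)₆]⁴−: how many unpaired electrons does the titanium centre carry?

Ligand charges: each nitro (N-bound nitrite) is −1. With an overall charge of −4 the titanium centre must be in the +2 oxidation state.
Group 4 minus oxidation state 2 gives a d² configuration.
In an octahedral field the d² configuration is t₂g²e_g⁰ (only one arrangement possible), giving 2 unpaired electrons.

2 unpaired electrons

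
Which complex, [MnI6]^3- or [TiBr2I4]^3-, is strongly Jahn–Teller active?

[MnI6]^3-

[MnI6]^3-: Each iodide is −1; balancing the −3 overall charge requires Mn(III). Manganese is a group-7 element; Mn(III) is therefore d⁴. Iodide is a weak-field ligand for a first-row metal, so the complex is high-spin. The t₂g³e_g¹ (high-spin) configuration has an unevenly filled e_g set; the Jahn–Teller theorem predicts a tetragonal distortion (typically axial elongation) to lift the degeneracy.
[TiBr2I4]^3-: Each bromide is −1; each iodide is −1; balancing the −3 overall charge requires Ti(III). Group 4 minus oxidation state 3 gives a d¹ configuration. The d¹ configuration leaves the e_g set evenly filled (or empty) — no strong Jahn–Teller driving force.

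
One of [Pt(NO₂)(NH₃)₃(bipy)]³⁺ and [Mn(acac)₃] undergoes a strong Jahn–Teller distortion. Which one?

[Pt(NO₂)(NH₃)₃(bipy)]³⁺: Summing ligand charges against the +3 overall charge gives an oxidation state of +4 for platinum. Platinum is a group-10 element; Pt(IV) is therefore d⁶. A 5d ion has a large Δₒ and is invariably low-spin. The d⁶ configuration leaves the e_g set evenly filled (or empty) — no strong Jahn–Teller driving force.
[Mn(acac)₃]: Summing ligand charges against the 0 overall charge gives an oxidation state of +3 for manganese. Group 7 minus oxidation state 3 gives a d⁴ configuration. Acetylacetonate is a weak-field ligand for a first-row metal, so the complex is high-spin. The t₂g³e_g¹ (high-spin) configuration has an unevenly filled e_g set; the Jahn–Teller theorem predicts a tetragonal distortion (typically axial elongation) to lift the degeneracy.

[Mn(acac)₃]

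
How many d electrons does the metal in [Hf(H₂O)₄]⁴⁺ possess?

d0

Ligand charges: water is neutral. With an overall charge of +4 the hafnium centre must be in the +4 oxidation state.
Hafnium is a group-4 element; Hf(IV) is therefore d⁰.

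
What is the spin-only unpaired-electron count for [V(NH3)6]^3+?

2

Summing ligand charges against the +3 overall charge gives an oxidation state of +3 for vanadium.
Vanadium is a group-5 element; V(III) is therefore d².
In an octahedral field the d² configuration is t₂g²e_g⁰ (only one arrangement possible), giving 2 unpaired electrons.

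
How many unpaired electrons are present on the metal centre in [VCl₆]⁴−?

Each chloride is −1; balancing the −4 overall charge requires V(II).
Group 5 minus oxidation state 2 gives a d³ configuration.
In an octahedral field the d³ configuration is t₂g³e_g⁰ (only one arrangement possible), giving 3 unpaired electrons.

3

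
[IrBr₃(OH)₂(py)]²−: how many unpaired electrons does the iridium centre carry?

Ligand charges: each bromide is −1; each hydroxide is −1; pyridine is neutral. With an overall charge of −2 the iridium centre must be in the +3 oxidation state.
Ir sits in group 9, so the d-electron count is 9 − 3 = 6.
The spin state decides the count: a 5d ion has a large Δₒ and is invariably low-spin.
An octahedral low-spin d⁶ ion is t₂g⁶e_g⁰, giving 0 unpaired electrons.

0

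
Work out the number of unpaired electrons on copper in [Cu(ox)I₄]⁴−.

Ligand charges: each oxalate is −2; each iodide is −1. With an overall charge of −4 the copper centre must be in the +2 oxidation state.
Group 11 minus oxidation state 2 gives a d⁹ configuration.
Counting donor atoms: 1×oxalate (bidentate) → 2 donors; 4×iodide (monodentate) → 4 donors. Coordination number = 6.
In an octahedral field the d⁹ configuration is t₂g⁶e_g³ (only one arrangement possible), giving 1 unpaired electron.

1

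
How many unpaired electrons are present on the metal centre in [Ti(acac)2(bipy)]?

2

Summing ligand charges against the 0 overall charge gives an oxidation state of +2 for titanium.
Ti sits in group 4, so the d-electron count is 4 − 2 = 2.
Counting donor atoms: 2×acetylacetonate (bidentate) → 4 donors; 1×2,2′-bipyridine (bidentate) → 2 donors. Coordination number = 6.
In an octahedral field the d² configuration is t₂g²e_g⁰ (only one arrangement possible), giving 2 unpaired electrons.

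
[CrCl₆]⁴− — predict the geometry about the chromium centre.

Summing ligand charges against the −4 overall charge gives an oxidation state of +2 for chromium.
Chromium is a group-6 element; Cr(II) is therefore d⁴.
With 6 monodentate ligands the coordination number is 6.
Six donors around a single metal centre give an octahedral coordination sphere.

octahedral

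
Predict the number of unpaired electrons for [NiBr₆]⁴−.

Summing ligand charges against the −4 overall charge gives an oxidation state of +2 for nickel.
Ni sits in group 10, so the d-electron count is 10 − 2 = 8.
In an octahedral field the d⁸ configuration is t₂g⁶e_g² (only one arrangement possible), giving 2 unpaired electrons.

2 unpaired electrons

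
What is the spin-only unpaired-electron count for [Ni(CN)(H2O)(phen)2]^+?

2

Ligand charges: each cyanide is −1; water is neutral; 1,10-phenanthroline is neutral. With an overall charge of +1 the nickel centre must be in the +2 oxidation state.
Group 10 minus oxidation state 2 gives a d⁸ configuration.
Counting donor atoms: 1×cyanide (monodentate) → 1 donor; 1×water (monodentate) → 1 donor; 2×1,10-phenanthroline (bidentate) → 4 donors. Coordination number = 6.
In an octahedral field the d⁸ configuration is t₂g⁶e_g² (only one arrangement possible), giving 2 unpaired electrons.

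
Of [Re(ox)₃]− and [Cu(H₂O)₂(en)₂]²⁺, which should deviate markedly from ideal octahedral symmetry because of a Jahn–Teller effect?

[Re(ox)₃]−: Ligand charges: each oxalate is −2. With an overall charge of −1 the rhenium centre must be in the +5 oxidation state. Rhenium is a group-7 element; Re(V) is therefore d². The d² configuration leaves the e_g set evenly filled (or empty) — no strong Jahn–Teller driving force.
[Cu(H₂O)₂(en)₂]²⁺: Summing ligand charges against the +2 overall charge gives an oxidation state of +2 for copper. Copper is a group-11 element; Cu(II) is therefore d⁹. The t₂g⁶e_g³ configuration has an unevenly filled e_g set; the Jahn–Teller theorem predicts a tetragonal distortion (typically axial elongation) to lift the degeneracy.

[Cu(H₂O)₂(en)₂]²⁺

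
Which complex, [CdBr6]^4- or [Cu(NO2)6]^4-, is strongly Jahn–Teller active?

[Cu(NO2)6]^4-

[CdBr6]^4-: Each bromide is −1; balancing the −4 overall charge requires Cd(II). Cadmium is a group-12 element; Cd(II) is therefore d¹⁰. The d¹⁰ configuration leaves the e_g set evenly filled (or empty) — no strong Jahn–Teller driving force.
[Cu(NO2)6]^4-: Ligand charges: each nitro (N-bound nitrite) is −1. With an overall charge of −4 the copper centre must be in the +2 oxidation state. Cu sits in group 11, so the d-electron count is 11 − 2 = 9. The t₂g⁶e_g³ configuration has an unevenly filled e_g set; the Jahn–Teller theorem predicts a tetragonal distortion (typically axial elongation) to lift the degeneracy.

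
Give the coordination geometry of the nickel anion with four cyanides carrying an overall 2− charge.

Ligand charges: each cyanide is −1. With an overall charge of −2 the nickel centre must be in the +2 oxidation state.
Nickel is a group-10 element; Ni(II) is therefore d⁸.
With 4 monodentate ligands the coordination number is 4.
Cyanide is a strong-field ligand (high in the spectrochemical series).
A 3d d⁸ ion with strong-field ligands gains enough CFSE to favour square planar over tetrahedral.

square planar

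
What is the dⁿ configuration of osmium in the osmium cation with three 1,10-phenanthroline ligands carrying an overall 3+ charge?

d5

1,10-phenanthroline is neutral; balancing the +3 overall charge requires Os(III).
Group 8 minus oxidation state 3 gives a d⁵ configuration.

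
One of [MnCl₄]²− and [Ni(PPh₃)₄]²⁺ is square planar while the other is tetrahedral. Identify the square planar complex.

For [MnCl₄]²−: Each chloride is −1; balancing the −2 overall charge requires Mn(II). Mn sits in group 7, so the d-electron count is 7 − 2 = 5. A high-spin d⁵ ion has zero CFSE in either geometry, so four ligands adopt the sterically favoured tetrahedral geometry. → tetrahedral.
For [Ni(PPh₃)₄]²⁺: Summing ligand charges against the +2 overall charge gives an oxidation state of +2 for nickel. Nickel is a group-10 element; Ni(II) is therefore d⁸. Triphenylphosphine is a strong-field ligand (high in the spectrochemical series). A 3d d⁸ ion with strong-field ligands gains enough CFSE to favour square planar over tetrahedral. → square planar.

[Ni(PPh₃)₄]²⁺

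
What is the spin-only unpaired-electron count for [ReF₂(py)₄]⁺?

Each fluoride is −1; pyridine is neutral; balancing the +1 overall charge requires Re(III).
Re sits in group 7, so the d-electron count is 7 − 3 = 4.
The spin state decides the count: a 5d ion has a large Δₒ and is invariably low-spin.
An octahedral low-spin d⁴ ion is t₂g⁴e_g⁰, giving 2 unpaired electrons.

2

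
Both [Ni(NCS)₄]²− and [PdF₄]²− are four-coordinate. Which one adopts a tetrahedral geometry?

[Ni(NCS)₄]²−

For [Ni(NCS)₄]²−: Each isothiocyanate is −1; balancing the −2 overall charge requires Ni(II). Group 10 minus oxidation state 2 gives a d⁸ configuration. Isothiocyanate is a weak-field ligand. With weak-field ligands the CFSE gain from square planar is small, so a 3d d⁸ ion takes the sterically preferred tetrahedral geometry. → tetrahedral.
For [PdF₄]²−: Summing ligand charges against the −2 overall charge gives an oxidation state of +2 for palladium. Pd sits in group 10, so the d-electron count is 10 − 2 = 8. A 4d d⁸ ion has a large crystal-field splitting; square planar leaves the high-energy d_{x²−y²} orbital empty and maximises CFSE. → square planar.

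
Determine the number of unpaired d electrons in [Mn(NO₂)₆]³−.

Each nitro (N-bound nitrite) is −1; balancing the −3 overall charge requires Mn(III).
Mn sits in group 7, so the d-electron count is 7 − 3 = 4.
The spin state decides the count: Nitro (N-bound nitrite) is a strong-field ligand (high in the spectrochemical series) for a first-row metal, so the complex is low-spin.
An octahedral low-spin d⁴ ion is t₂g⁴e_g⁰, giving 2 unpaired electrons.

2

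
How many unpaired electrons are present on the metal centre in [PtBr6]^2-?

0 unpaired electrons

Ligand charges: each bromide is −1. With an overall charge of −2 the platinum centre must be in the +4 oxidation state.
Group 10 minus oxidation state 4 gives a d⁶ configuration.
The spin state decides the count: a 5d ion has a large Δₒ and is invariably low-spin.
An octahedral low-spin d⁶ ion is t₂g⁶e_g⁰, giving 0 unpaired electrons.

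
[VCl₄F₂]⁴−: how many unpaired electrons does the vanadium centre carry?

3 unpaired electrons

Each chloride is −1; each fluoride is −1; balancing the −4 overall charge requires V(II).
Group 5 minus oxidation state 2 gives a d³ configuration.
In an octahedral field the d³ configuration is t₂g³e_g⁰ (only one arrangement possible), giving 3 unpaired electrons.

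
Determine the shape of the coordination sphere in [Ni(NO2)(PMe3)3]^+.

square planar

Summing ligand charges against the +1 overall charge gives an oxidation state of +2 for nickel.
Group 10 minus oxidation state 2 gives a d⁸ configuration.
Coordination number: 4.
Nitro (N-bound nitrite) and trimethylphosphine are strong-field ligands (high in the spectrochemical series).
A 3d d⁸ ion with strong-field ligands gains enough CFSE to favour square planar over tetrahedral.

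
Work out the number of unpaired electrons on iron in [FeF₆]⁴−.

4 unpaired electrons

Summing ligand charges against the −4 overall charge gives an oxidation state of +2 for iron.
Iron is a group-8 element; Fe(II) is therefore d⁶.
The spin state decides the count: Fluoride is a weak-field ligand for a first-row metal, so the complex is high-spin.
An octahedral high-spin d⁶ ion is t₂g⁴e_g², giving 4 unpaired electrons.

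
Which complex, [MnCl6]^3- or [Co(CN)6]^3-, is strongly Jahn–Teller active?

[MnCl6]^3-: Ligand charges: each chloride is −1. With an overall charge of −3 the manganese centre must be in the +3 oxidation state. Manganese is a group-7 element; Mn(III) is therefore d⁴. Chloride is a weak-field ligand for a first-row metal, so the complex is high-spin. The t₂g³e_g¹ (high-spin) configuration has an unevenly filled e_g set; the Jahn–Teller theorem predicts a tetragonal distortion (typically axial elongation) to lift the degeneracy.
[Co(CN)6]^3-: Each cyanide is −1; balancing the −3 overall charge requires Co(III). Group 9 minus oxidation state 3 gives a d⁶ configuration. Co(III) has an exceptionally large octahedral splitting and is low-spin with essentially every ligand except fluoride. The d⁶ configuration leaves the e_g set evenly filled (or empty) — no strong Jahn–Teller driving force.

[MnCl6]^3-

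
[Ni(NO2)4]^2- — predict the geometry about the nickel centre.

square planar

Ligand charges: each nitro (N-bound nitrite) is −1. With an overall charge of −2 the nickel centre must be in the +2 oxidation state.
Group 10 minus oxidation state 2 gives a d⁸ configuration.
With 4 monodentate ligands the coordination number is 4.
Nitro (N-bound nitrite) is a strong-field ligand (high in the spectrochemical series).
A 3d d⁸ ion with strong-field ligands gains enough CFSE to favour square planar over tetrahedral.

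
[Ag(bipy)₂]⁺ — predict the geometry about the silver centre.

Ligand charges: 2,2′-bipyridine is neutral. With an overall charge of +1 the silver centre must be in the +1 oxidation state.
Silver is a group-11 element; Ag(I) is therefore d¹⁰.
Counting donor atoms: 2×2,2′-bipyridine (bidentate) → 4 donors. Coordination number = 4.
A d¹⁰ ion has no crystal-field stabilisation preference between square planar and tetrahedral, so four ligands adopt the sterically favoured tetrahedral geometry.

tetrahedral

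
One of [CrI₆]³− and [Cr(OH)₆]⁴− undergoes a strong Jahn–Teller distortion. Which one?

[Cr(OH)₆]⁴−

[CrI₆]³−: Each iodide is −1; balancing the −3 overall charge requires Cr(III). Group 6 minus oxidation state 3 gives a d³ configuration. The d³ configuration leaves the e_g set evenly filled (or empty) — no strong Jahn–Teller driving force.
[Cr(OH)₆]⁴−: Ligand charges: each hydroxide is −1. With an overall charge of −4 the chromium centre must be in the +2 oxidation state. Group 6 minus oxidation state 2 gives a d⁴ configuration. Hydroxide is a weak-field ligand for a first-row metal, so the complex is high-spin. The t₂g³e_g¹ (high-spin) configuration has an unevenly filled e_g set; the Jahn–Teller theorem predicts a tetragonal distortion (typically axial elongation) to lift the degeneracy.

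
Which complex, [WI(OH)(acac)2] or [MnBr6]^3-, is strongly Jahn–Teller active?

[MnBr6]^3-

[WI(OH)(acac)2]: Ligand charges: each iodide is −1; each hydroxide is −1; each acetylacetonate is −1. With an overall charge of 0 the tungsten centre must be in the +4 oxidation state. Group 6 minus oxidation state 4 gives a d² configuration. The d² configuration leaves the e_g set evenly filled (or empty) — no strong Jahn–Teller driving force.
[MnBr6]^3-: Ligand charges: each bromide is −1. With an overall charge of −3 the manganese centre must be in the +3 oxidation state. Mn sits in group 7, so the d-electron count is 7 − 3 = 4. Bromide is a weak-field ligand for a first-row metal, so the complex is high-spin. The t₂g³e_g¹ (high-spin) configuration has an unevenly filled e_g set; the Jahn–Teller theorem predicts a tetragonal distortion (typically axial elongation) to lift the degeneracy.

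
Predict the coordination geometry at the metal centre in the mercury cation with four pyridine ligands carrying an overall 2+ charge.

tetrahedral

Pyridine is neutral; balancing the +2 overall charge requires Hg(II).
Hg sits in group 12, so the d-electron count is 12 − 2 = 10.
Coordination number: 4.
A d¹⁰ ion has no crystal-field stabilisation preference between square planar and tetrahedral, so four ligands adopt the sterically favoured tetrahedral geometry.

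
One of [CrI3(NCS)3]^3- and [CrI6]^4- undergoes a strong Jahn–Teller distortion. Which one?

[CrI3(NCS)3]^3-: Each iodide is −1; each isothiocyanate is −1; balancing the −3 overall charge requires Cr(III). Chromium is a group-6 element; Cr(III) is therefore d³. The d³ configuration leaves the e_g set evenly filled (or empty) — no strong Jahn–Teller driving force.
[CrI6]^4-: Each iodide is −1; balancing the −4 overall charge requires Cr(II). Chromium is a group-6 element; Cr(II) is therefore d⁴. Iodide is a weak-field ligand for a first-row metal, so the complex is high-spin. The t₂g³e_g¹ (high-spin) configuration has an unevenly filled e_g set; the Jahn–Teller theorem predicts a tetragonal distortion (typically axial elongation) to lift the degeneracy.

[CrI6]^4-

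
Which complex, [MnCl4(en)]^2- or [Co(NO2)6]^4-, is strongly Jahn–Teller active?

[MnCl4(en)]^2-: Summing ligand charges against the −2 overall charge gives an oxidation state of +2 for manganese. Group 7 minus oxidation state 2 gives a d⁵ configuration. Chloride is a weak-field ligand for a first-row metal, so the complex is high-spin. The d⁵ configuration leaves the e_g set evenly filled (or empty) — no strong Jahn–Teller driving force.
[Co(NO2)6]^4-: Ligand charges: each nitro (N-bound nitrite) is −1. With an overall charge of −4 the cobalt centre must be in the +2 oxidation state. Co sits in group 9, so the d-electron count is 9 − 2 = 7. Nitro (N-bound nitrite) is a strong-field ligand (high in the spectrochemical series) for a first-row metal, so the complex is low-spin. The t₂g⁶e_g¹ (low-spin) configuration has an unevenly filled e_g set; the Jahn–Teller theorem predicts a tetragonal distortion (typically axial elongation) to lift the degeneracy.

[Co(NO2)6]^4-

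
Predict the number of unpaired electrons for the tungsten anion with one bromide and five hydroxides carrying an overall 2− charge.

Ligand charges: each bromide is −1; each hydroxide is −1. With an overall charge of −2 the tungsten centre must be in the +4 oxidation state.
Tungsten is a group-6 element; W(IV) is therefore d².
In an octahedral field the d² configuration is t₂g²e_g⁰ (only one arrangement possible), giving 2 unpaired electrons.

2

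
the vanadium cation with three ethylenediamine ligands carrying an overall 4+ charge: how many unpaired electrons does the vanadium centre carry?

Ethylenediamine is neutral; balancing the +4 overall charge requires V(IV).
V sits in group 5, so the d-electron count is 5 − 4 = 1.
Counting donor atoms: 3×ethylenediamine (bidentate) → 6 donors. Coordination number = 6.
In an octahedral field the d¹ configuration is t₂g¹e_g⁰ (only one arrangement possible), giving 1 unpaired electron.

1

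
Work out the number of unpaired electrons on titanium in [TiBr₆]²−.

0 unpaired electrons

Ligand charges: each bromide is −1. With an overall charge of −2 the titanium centre must be in the +4 oxidation state.
Titanium is a group-4 element; Ti(IV) is therefore d⁰.
In an octahedral field the d⁰ configuration is t₂g⁰e_g⁰, giving 0 unpaired electrons.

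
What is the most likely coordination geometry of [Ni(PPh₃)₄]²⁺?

square planar

Summing ligand charges against the +2 overall charge gives an oxidation state of +2 for nickel.
Ni sits in group 10, so the d-electron count is 10 − 2 = 8.
With 4 monodentate ligands the coordination number is 4.
Triphenylphosphine is a strong-field ligand (high in the spectrochemical series).
A 3d d⁸ ion with strong-field ligands gains enough CFSE to favour square planar over tetrahedral.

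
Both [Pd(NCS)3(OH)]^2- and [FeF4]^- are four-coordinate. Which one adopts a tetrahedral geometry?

For [Pd(NCS)3(OH)]^2-: Each isothiocyanate is −1; each hydroxide is −1; balancing the −2 overall charge requires Pd(II). Palladium is a group-10 element; Pd(II) is therefore d⁸. A 4d d⁸ ion has a large crystal-field splitting; square planar leaves the high-energy d_{x²−y²} orbital empty and maximises CFSE. → square planar.
For [FeF4]^-: Each fluoride is −1; balancing the −1 overall charge requires Fe(III). Group 8 minus oxidation state 3 gives a d⁵ configuration. A high-spin d⁵ ion has zero CFSE in either geometry, so four ligands adopt the sterically favoured tetrahedral geometry. → tetrahedral.

[FeF4]^-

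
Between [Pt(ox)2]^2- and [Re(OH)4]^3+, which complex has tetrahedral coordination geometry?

[Re(OH)4]^3+

For [Pt(ox)2]^2-: Each oxalate is −2; balancing the −2 overall charge requires Pt(II). Group 10 minus oxidation state 2 gives a d⁸ configuration. A 5d d⁸ ion has a large crystal-field splitting; square planar leaves the high-energy d_{x²−y²} orbital empty and maximises CFSE. → square planar.
For [Re(OH)4]^3+: Each hydroxide is −1; balancing the +3 overall charge requires Re(VII). Group 7 minus oxidation state 7 gives a d⁰ configuration. A d⁰ ion has no crystal-field stabilisation preference between square planar and tetrahedral, so four ligands adopt the sterically favoured tetrahedral geometry. → tetrahedral.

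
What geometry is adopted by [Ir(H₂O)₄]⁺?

square planar

Summing ligand charges against the +1 overall charge gives an oxidation state of +1 for iridium.
Iridium is a group-9 element; Ir(I) is therefore d⁸.
Coordination number: 4.
A 5d d⁸ ion has a large crystal-field splitting; square planar leaves the high-energy d_{x²−y²} orbital empty and maximises CFSE.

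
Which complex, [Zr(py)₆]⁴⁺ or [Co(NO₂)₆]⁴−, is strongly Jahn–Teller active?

[Co(NO₂)₆]⁴−

[Zr(py)₆]⁴⁺: Pyridine is neutral; balancing the +4 overall charge requires Zr(IV). Group 4 minus oxidation state 4 gives a d⁰ configuration. The d⁰ configuration leaves the e_g set evenly filled (or empty) — no strong Jahn–Teller driving force.
[Co(NO₂)₆]⁴−: Ligand charges: each nitro (N-bound nitrite) is −1. With an overall charge of −4 the cobalt centre must be in the +2 oxidation state. Group 9 minus oxidation state 2 gives a d⁷ configuration. Nitro (N-bound nitrite) is a strong-field ligand (high in the spectrochemical series) for a first-row metal, so the complex is low-spin. The t₂g⁶e_g¹ (low-spin) configuration has an unevenly filled e_g set; the Jahn–Teller theorem predicts a tetragonal distortion (typically axial elongation) to lift the degeneracy.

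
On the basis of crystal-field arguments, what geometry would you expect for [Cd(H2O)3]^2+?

Summing ligand charges against the +2 overall charge gives an oxidation state of +2 for cadmium.
Group 12 minus oxidation state 2 gives a d¹⁰ configuration.
With 3 monodentate ligands the coordination number is 3.
Three ligands around a d¹⁰ centre minimise repulsion in a trigonal-planar arrangement.

trigonal planar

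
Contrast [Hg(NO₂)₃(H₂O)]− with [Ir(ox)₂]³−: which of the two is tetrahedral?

[Hg(NO₂)₃(H₂O)]−

For [Hg(NO₂)₃(H₂O)]−: Summing ligand charges against the −1 overall charge gives an oxidation state of +2 for mercury. Hg sits in group 12, so the d-electron count is 12 − 2 = 10. A d¹⁰ ion has no crystal-field stabilisation preference between square planar and tetrahedral, so four ligands adopt the sterically favoured tetrahedral geometry. → tetrahedral.
For [Ir(ox)₂]³−: Ligand charges: each oxalate is −2. With an overall charge of −3 the iridium centre must be in the +1 oxidation state. Iridium is a group-9 element; Ir(I) is therefore d⁸. A 5d d⁸ ion has a large crystal-field splitting; square planar leaves the high-energy d_{x²−y²} orbital empty and maximises CFSE. → square planar.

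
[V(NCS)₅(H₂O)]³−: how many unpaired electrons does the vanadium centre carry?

3

Summing ligand charges against the −3 overall charge gives an oxidation state of +2 for vanadium.
V sits in group 5, so the d-electron count is 5 − 2 = 3.
In an octahedral field the d³ configuration is t₂g³e_g⁰ (only one arrangement possible), giving 3 unpaired electrons.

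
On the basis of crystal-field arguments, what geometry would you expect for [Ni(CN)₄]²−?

Each cyanide is −1; balancing the −2 overall charge requires Ni(II).
Group 10 minus oxidation state 2 gives a d⁸ configuration.
Coordination number: 4.
Cyanide is a strong-field ligand (high in the spectrochemical series).
A 3d d⁸ ion with strong-field ligands gains enough CFSE to favour square planar over tetrahedral.

square planar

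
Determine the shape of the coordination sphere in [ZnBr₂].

Each bromide is −1; balancing the 0 overall charge requires Zn(II).
Zinc is a group-12 element; Zn(II) is therefore d¹⁰.
Coordination number: 2.
A d¹⁰ ion with only two ligands adopts a linear arrangement (sp hybridisation; no CFSE preference).

linear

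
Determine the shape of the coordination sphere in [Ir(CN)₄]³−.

Ligand charges: each cyanide is −1. With an overall charge of −3 the iridium centre must be in the +1 oxidation state.
Iridium is a group-9 element; Ir(I) is therefore d⁸.
With 4 monodentate ligands the coordination number is 4.
A 5d d⁸ ion has a large crystal-field splitting; square planar leaves the high-energy d_{x²−y²} orbital empty and maximises CFSE.

square planar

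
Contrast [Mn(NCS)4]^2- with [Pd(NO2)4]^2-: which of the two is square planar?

For [Mn(NCS)4]^2-: Summing ligand charges against the −2 overall charge gives an oxidation state of +2 for manganese. Mn sits in group 7, so the d-electron count is 7 − 2 = 5. A high-spin d⁵ ion has zero CFSE in either geometry, so four ligands adopt the sterically favoured tetrahedral geometry. → tetrahedral.
For [Pd(NO2)4]^2-: Ligand charges: each nitro (N-bound nitrite) is −1. With an overall charge of −2 the palladium centre must be in the +2 oxidation state. Pd sits in group 10, so the d-electron count is 10 − 2 = 8. A 4d d⁸ ion has a large crystal-field splitting; square planar leaves the high-energy d_{x²−y²} orbital empty and maximises CFSE. → square planar.

[Pd(NO2)4]^2-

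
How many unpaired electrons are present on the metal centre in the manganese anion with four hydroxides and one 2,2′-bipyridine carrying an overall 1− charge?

Summing ligand charges against the −1 overall charge gives an oxidation state of +3 for manganese.
Group 7 minus oxidation state 3 gives a d⁴ configuration.
Counting donor atoms: 4×hydroxide (monodentate) → 4 donors; 1×2,2′-bipyridine (bidentate) → 2 donors. Coordination number = 6.
The spin state decides the count: Hydroxide is a weak-field ligand for a first-row metal, so the complex is high-spin.
An octahedral high-spin d⁴ ion is t₂g³e_g¹, giving 4 unpaired electrons.

4 unpaired electrons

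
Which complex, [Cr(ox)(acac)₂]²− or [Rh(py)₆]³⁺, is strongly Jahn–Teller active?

[Cr(ox)(acac)₂]²−

[Cr(ox)(acac)₂]²−: Each oxalate is −2; each acetylacetonate is −1; balancing the −2 overall charge requires Cr(II). Group 6 minus oxidation state 2 gives a d⁴ configuration. Acetylacetonate and oxalate are weak-field ligands for a first-row metal, so the complex is high-spin. The t₂g³e_g¹ (high-spin) configuration has an unevenly filled e_g set; the Jahn–Teller theorem predicts a tetragonal distortion (typically axial elongation) to lift the degeneracy.
[Rh(py)₆]³⁺: Pyridine is neutral; balancing the +3 overall charge requires Rh(III). Rhodium is a group-9 element; Rh(III) is therefore d⁶. A 4d ion has a large Δₒ and is invariably low-spin. The d⁶ configuration leaves the e_g set evenly filled (or empty) — no strong Jahn–Teller driving force.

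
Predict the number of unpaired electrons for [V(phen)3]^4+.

1

Ligand charges: 1,10-phenanthroline is neutral. With an overall charge of +4 the vanadium centre must be in the +4 oxidation state.
Vanadium is a group-5 element; V(IV) is therefore d¹.
Counting donor atoms: 3×1,10-phenanthroline (bidentate) → 6 donors. Coordination number = 6.
In an octahedral field the d¹ configuration is t₂g¹e_g⁰ (only one arrangement possible), giving 1 unpaired electron.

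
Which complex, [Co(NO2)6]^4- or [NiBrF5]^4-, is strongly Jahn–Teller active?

[Co(NO2)6]^4-: Each nitro (N-bound nitrite) is −1; balancing the −4 overall charge requires Co(II). Group 9 minus oxidation state 2 gives a d⁷ configuration. Nitro (N-bound nitrite) is a strong-field ligand (high in the spectrochemical series) for a first-row metal, so the complex is low-spin. The t₂g⁶e_g¹ (low-spin) configuration has an unevenly filled e_g set; the Jahn–Teller theorem predicts a tetragonal distortion (typically axial elongation) to lift the degeneracy.
[NiBrF5]^4-: Each bromide is −1; each fluoride is −1; balancing the −4 overall charge requires Ni(II). Ni sits in group 10, so the d-electron count is 10 − 2 = 8. The d⁸ configuration leaves the e_g set evenly filled (or empty) — no strong Jahn–Teller driving force.

[Co(NO2)6]^4-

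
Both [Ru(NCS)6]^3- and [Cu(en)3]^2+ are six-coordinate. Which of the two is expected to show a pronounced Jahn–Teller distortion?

[Cu(en)3]^2+

[Ru(NCS)6]^3-: Ligand charges: each isothiocyanate is −1. With an overall charge of −3 the ruthenium centre must be in the +3 oxidation state. Ruthenium is a group-8 element; Ru(III) is therefore d⁵. A 4d ion has a large Δₒ and is invariably low-spin. The d⁵ configuration leaves the e_g set evenly filled (or empty) — no strong Jahn–Teller driving force.
[Cu(en)3]^2+: Summing ligand charges against the +2 overall charge gives an oxidation state of +2 for copper. Group 11 minus oxidation state 2 gives a d⁹ configuration. The t₂g⁶e_g³ configuration has an unevenly filled e_g set; the Jahn–Teller theorem predicts a tetragonal distortion (typically axial elongation) to lift the degeneracy.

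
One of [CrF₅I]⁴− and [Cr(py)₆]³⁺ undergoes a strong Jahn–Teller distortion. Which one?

[CrF₅I]⁴−

[CrF₅I]⁴−: Ligand charges: each fluoride is −1; each iodide is −1. With an overall charge of −4 the chromium centre must be in the +2 oxidation state. Chromium is a group-6 element; Cr(II) is therefore d⁴. Fluoride and iodide are weak-field ligands for a first-row metal, so the complex is high-spin. The t₂g³e_g¹ (high-spin) configuration has an unevenly filled e_g set; the Jahn–Teller theorem predicts a tetragonal distortion (typically axial elongation) to lift the degeneracy.
[Cr(py)₆]³⁺: Pyridine is neutral; balancing the +3 overall charge requires Cr(III). Group 6 minus oxidation state 3 gives a d³ configuration. The d³ configuration leaves the e_g set evenly filled (or empty) — no strong Jahn–Teller driving force.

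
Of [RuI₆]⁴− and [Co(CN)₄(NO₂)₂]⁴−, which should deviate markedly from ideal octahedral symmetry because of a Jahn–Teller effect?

[Co(CN)₄(NO₂)₂]⁴−

[RuI₆]⁴−: Summing ligand charges against the −4 overall charge gives an oxidation state of +2 for ruthenium. Group 8 minus oxidation state 2 gives a d⁶ configuration. A 4d ion has a large Δₒ and is invariably low-spin. The d⁶ configuration leaves the e_g set evenly filled (or empty) — no strong Jahn–Teller driving force.
[Co(CN)₄(NO₂)₂]⁴−: Each cyanide is −1; each nitro (N-bound nitrite) is −1; balancing the −4 overall charge requires Co(II). Cobalt is a group-9 element; Co(II) is therefore d⁷. Cyanide and nitro (N-bound nitrite) are strong-field ligands (high in the spectrochemical series) for a first-row metal, so the complex is low-spin. The t₂g⁶e_g¹ (low-spin) configuration has an unevenly filled e_g set; the Jahn–Teller theorem predicts a tetragonal distortion (typically axial elongation) to lift the degeneracy.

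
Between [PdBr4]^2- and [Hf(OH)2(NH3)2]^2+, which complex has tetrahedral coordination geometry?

[Hf(OH)2(NH3)2]^2+

For [PdBr4]^2-: Ligand charges: each bromide is −1. With an overall charge of −2 the palladium centre must be in the +2 oxidation state. Pd sits in group 10, so the d-electron count is 10 − 2 = 8. A 4d d⁸ ion has a large crystal-field splitting; square planar leaves the high-energy d_{x²−y²} orbital empty and maximises CFSE. → square planar.
For [Hf(OH)2(NH3)2]^2+: Ligand charges: each hydroxide is −1; ammonia is neutral. With an overall charge of +2 the hafnium centre must be in the +4 oxidation state. Hafnium is a group-4 element; Hf(IV) is therefore d⁰. A d⁰ ion has no crystal-field stabilisation preference between square planar and tetrahedral, so four ligands adopt the sterically favoured tetrahedral geometry. → tetrahedral.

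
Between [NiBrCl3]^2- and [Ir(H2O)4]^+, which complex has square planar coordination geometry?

[Ir(H2O)4]^+

For [NiBrCl3]^2-: Ligand charges: each bromide is −1; each chloride is −1. With an overall charge of −2 the nickel centre must be in the +2 oxidation state. Group 10 minus oxidation state 2 gives a d⁸ configuration. Bromide and chloride are weak-field ligands. With weak-field ligands the CFSE gain from square planar is small, so a 3d d⁸ ion takes the sterically preferred tetrahedral geometry. → tetrahedral.
For [Ir(H2O)4]^+: Summing ligand charges against the +1 overall charge gives an oxidation state of +1 for iridium. Ir sits in group 9, so the d-electron count is 9 − 1 = 8. A 5d d⁸ ion has a large crystal-field splitting; square planar leaves the high-energy d_{x²−y²} orbital empty and maximises CFSE. → square planar.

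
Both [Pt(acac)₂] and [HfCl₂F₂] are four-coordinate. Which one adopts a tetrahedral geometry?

For [Pt(acac)₂]: Ligand charges: each acetylacetonate is −1. With an overall charge of 0 the platinum centre must be in the +2 oxidation state. Pt sits in group 10, so the d-electron count is 10 − 2 = 8. A 5d d⁸ ion has a large crystal-field splitting; square planar leaves the high-energy d_{x²−y²} orbital empty and maximises CFSE. → square planar.
For [HfCl₂F₂]: Ligand charges: each chloride is −1; each fluoride is −1. With an overall charge of 0 the hafnium centre must be in the +4 oxidation state. Hafnium is a group-4 element; Hf(IV) is therefore d⁰. A d⁰ ion has no crystal-field stabilisation preference between square planar and tetrahedral, so four ligands adopt the sterically favoured tetrahedral geometry. → tetrahedral.

[HfCl₂F₂]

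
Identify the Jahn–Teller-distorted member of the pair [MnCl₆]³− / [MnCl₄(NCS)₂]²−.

[MnCl₆]³−: Summing ligand charges against the −3 overall charge gives an oxidation state of +3 for manganese. Manganese is a group-7 element; Mn(III) is therefore d⁴. Chloride is a weak-field ligand for a first-row metal, so the complex is high-spin. The t₂g³e_g¹ (high-spin) configuration has an unevenly filled e_g set; the Jahn–Teller theorem predicts a tetragonal distortion (typically axial elongation) to lift the degeneracy.
[MnCl₄(NCS)₂]²−: Ligand charges: each chloride is −1; each isothiocyanate is −1. With an overall charge of −2 the manganese centre must be in the +4 oxidation state. Manganese is a group-7 element; Mn(IV) is therefore d³. The d³ configuration leaves the e_g set evenly filled (or empty) — no strong Jahn–Teller driving force.

[MnCl₆]³−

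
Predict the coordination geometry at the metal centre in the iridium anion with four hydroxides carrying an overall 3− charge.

square planar

Summing ligand charges against the −3 overall charge gives an oxidation state of +1 for iridium.
Ir sits in group 9, so the d-electron count is 9 − 1 = 8.
Coordination number: 4.
A 5d d⁸ ion has a large crystal-field splitting; square planar leaves the high-energy d_{x²−y²} orbital empty and maximises CFSE.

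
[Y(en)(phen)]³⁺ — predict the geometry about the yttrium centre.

tetrahedral

Ligand charges: ethylenediamine is neutral; 1,10-phenanthroline is neutral. With an overall charge of +3 the yttrium centre must be in the +3 oxidation state.
Group 3 minus oxidation state 3 gives a d⁰ configuration.
Counting donor atoms: 1×ethylenediamine (bidentate) → 2 donors; 1×1,10-phenanthroline (bidentate) → 2 donors. Coordination number = 4.
A d⁰ ion has no crystal-field stabilisation preference between square planar and tetrahedral, so four ligands adopt the sterically favoured tetrahedral geometry.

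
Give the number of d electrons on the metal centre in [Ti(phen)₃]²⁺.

1,10-phenanthroline is neutral; balancing the +2 overall charge requires Ti(II).
Titanium is a group-4 element; Ti(II) is therefore d².

d2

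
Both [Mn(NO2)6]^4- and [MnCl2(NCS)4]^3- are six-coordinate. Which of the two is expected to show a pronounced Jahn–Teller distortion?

[Mn(NO2)6]^4-: Ligand charges: each nitro (N-bound nitrite) is −1. With an overall charge of −4 the manganese centre must be in the +2 oxidation state. Group 7 minus oxidation state 2 gives a d⁵ configuration. Nitro (N-bound nitrite) is a strong-field ligand (high in the spectrochemical series) for a first-row metal, so the complex is low-spin. The d⁵ configuration leaves the e_g set evenly filled (or empty) — no strong Jahn–Teller driving force.
[MnCl2(NCS)4]^3-: Ligand charges: each chloride is −1; each isothiocyanate is −1. With an overall charge of −3 the manganese centre must be in the +3 oxidation state. Manganese is a group-7 element; Mn(III) is therefore d⁴. Chloride and isothiocyanate are weak-field ligands for a first-row metal, so the complex is high-spin. The t₂g³e_g¹ (high-spin) configuration has an unevenly filled e_g set; the Jahn–Teller theorem predicts a tetragonal distortion (typically axial elongation) to lift the degeneracy.

[MnCl2(NCS)4]^3-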